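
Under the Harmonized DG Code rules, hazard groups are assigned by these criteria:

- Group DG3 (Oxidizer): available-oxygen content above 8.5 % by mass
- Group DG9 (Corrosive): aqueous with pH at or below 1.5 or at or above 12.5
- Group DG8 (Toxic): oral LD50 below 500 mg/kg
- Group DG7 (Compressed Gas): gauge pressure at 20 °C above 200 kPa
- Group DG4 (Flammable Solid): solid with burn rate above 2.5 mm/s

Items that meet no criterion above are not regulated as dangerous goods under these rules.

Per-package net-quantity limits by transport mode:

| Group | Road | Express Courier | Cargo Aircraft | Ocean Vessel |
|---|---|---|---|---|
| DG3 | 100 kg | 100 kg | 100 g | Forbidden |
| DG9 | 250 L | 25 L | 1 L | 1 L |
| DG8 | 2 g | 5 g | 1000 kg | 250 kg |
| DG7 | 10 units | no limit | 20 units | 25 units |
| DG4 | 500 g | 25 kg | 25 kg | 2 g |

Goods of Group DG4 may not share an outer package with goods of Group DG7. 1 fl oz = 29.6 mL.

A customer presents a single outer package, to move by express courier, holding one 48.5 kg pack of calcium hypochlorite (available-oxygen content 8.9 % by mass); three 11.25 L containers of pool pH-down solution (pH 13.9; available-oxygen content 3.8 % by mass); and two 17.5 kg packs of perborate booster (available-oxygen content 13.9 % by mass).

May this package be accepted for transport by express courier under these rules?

With available-oxygen content 8.9 % by mass (> 8.5 % by mass), the calcium hypochlorite falls in Group DG3.
With pH 13.9 (≥ 12.5), the pool pH-down solution falls in Group DG9.
The perborate booster has available-oxygen content 13.9 % by mass, which is > 8.5 % by mass, so it is Group DG3 (Oxidizer).
Group DG3 net quantity: 48.5 kg + (two 17.5 kg packs = 35 kg) = 83.5 kg.
That is within the Group DG3 express courier limit of 100 kg.
Group DG9 quantity: three 11.25 L containers = 33.75 L.
That exceeds the Group DG9 express courier limit of 25 L.
The segregation rule (Group DG4 with Group DG7) does not apply to Group DG3 with Group DG9.

No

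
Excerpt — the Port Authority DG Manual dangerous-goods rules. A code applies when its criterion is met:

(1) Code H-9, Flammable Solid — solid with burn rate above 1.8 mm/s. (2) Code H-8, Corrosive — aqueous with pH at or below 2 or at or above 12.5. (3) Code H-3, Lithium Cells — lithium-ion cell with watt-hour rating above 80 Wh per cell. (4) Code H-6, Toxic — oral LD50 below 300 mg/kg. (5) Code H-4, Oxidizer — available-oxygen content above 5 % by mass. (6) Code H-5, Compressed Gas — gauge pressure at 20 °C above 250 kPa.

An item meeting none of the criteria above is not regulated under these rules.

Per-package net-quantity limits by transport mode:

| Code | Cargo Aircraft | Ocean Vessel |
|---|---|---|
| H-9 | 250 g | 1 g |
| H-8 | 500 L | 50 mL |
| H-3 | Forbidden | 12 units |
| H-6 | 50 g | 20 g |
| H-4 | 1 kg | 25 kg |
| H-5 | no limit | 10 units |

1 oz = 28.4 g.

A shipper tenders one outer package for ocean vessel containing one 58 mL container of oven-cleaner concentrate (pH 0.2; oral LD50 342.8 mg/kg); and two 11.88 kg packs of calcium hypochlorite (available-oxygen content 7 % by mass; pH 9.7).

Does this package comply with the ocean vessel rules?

No

pH 0.2 meets the Code H-8 criterion (Corrosive), so the oven-cleaner concentrate is Code H-8.
Available-oxygen content 7 % by mass meets the Code H-4 criterion (Oxidizer), so the calcium hypochlorite is Code H-4.
Code H-8 quantity: 58 mL.
That exceeds the Code H-8 ocean vessel limit of 50 mL.
Code H-4 quantity: two 11.88 kg packs = 23.76 kg.
That is within the Code H-4 ocean vessel limit of 25 kg.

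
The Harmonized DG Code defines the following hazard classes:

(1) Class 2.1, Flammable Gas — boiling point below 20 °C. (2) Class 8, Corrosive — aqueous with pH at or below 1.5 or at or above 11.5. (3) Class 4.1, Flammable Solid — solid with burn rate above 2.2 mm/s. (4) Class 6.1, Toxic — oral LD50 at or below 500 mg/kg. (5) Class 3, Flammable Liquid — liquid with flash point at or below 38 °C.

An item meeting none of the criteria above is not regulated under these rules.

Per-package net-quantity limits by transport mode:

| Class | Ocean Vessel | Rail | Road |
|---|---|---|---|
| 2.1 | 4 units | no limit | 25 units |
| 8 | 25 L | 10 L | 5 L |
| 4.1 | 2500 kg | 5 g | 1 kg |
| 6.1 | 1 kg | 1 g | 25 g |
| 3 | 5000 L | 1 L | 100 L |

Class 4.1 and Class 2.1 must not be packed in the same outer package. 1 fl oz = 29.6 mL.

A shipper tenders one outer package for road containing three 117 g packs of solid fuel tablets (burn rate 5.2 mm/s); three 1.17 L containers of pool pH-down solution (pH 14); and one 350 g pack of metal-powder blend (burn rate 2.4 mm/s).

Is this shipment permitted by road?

The solid fuel tablets have burn rate 5.2 mm/s, which is > 2.2 mm/s, so they are Class 4.1 (Flammable Solid).
pH 14 meets the Class 8 criterion (Corrosive), so the pool pH-down solution is Class 8.
Burn rate 2.4 mm/s meets the Class 4.1 criterion (Flammable Solid), so the metal-powder blend is Class 4.1.
Class 4.1 net quantity: (three 117 g packs = 351 g) + 350 g = 701 g.
701 g ≤ 1 kg (road limit, Class 4.1) — within limit.
Class 8 quantity: three 1.17 L containers = 3.51 L.
That is within the Class 8 road limit of 5 L.
The segregation rule (Class 4.1 with Class 2.1) does not apply to Class 4.1 with Class 8.
Every hazard class is within its road limit and no segregation rule is violated.

Yes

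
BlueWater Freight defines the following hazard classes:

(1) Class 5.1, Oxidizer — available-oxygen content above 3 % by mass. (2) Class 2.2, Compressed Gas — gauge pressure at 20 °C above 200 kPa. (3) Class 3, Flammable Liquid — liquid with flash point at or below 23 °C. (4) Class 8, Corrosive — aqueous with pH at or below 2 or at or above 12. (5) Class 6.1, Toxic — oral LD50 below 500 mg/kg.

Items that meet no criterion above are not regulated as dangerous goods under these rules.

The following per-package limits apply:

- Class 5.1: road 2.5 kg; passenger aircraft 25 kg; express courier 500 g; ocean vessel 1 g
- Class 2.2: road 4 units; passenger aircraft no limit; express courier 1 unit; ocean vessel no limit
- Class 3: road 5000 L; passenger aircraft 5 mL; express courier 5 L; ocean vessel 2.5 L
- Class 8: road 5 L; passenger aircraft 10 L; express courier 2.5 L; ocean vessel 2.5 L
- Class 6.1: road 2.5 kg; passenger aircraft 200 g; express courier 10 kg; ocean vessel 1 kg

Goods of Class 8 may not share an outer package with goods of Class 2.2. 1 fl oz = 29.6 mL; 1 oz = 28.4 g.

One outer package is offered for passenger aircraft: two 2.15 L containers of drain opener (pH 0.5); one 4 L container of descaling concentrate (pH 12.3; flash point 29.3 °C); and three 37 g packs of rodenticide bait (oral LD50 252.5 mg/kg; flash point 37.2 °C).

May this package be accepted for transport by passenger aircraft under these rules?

Yes

With pH 0.5 (≤ 2), the drain opener falls in Class 8.
The descaling concentrate has pH 12.3, which is ≥ 12, so it is Class 8 (Corrosive).
Rodenticide bait: oral LD50 252.5 mg/kg < 500 mg/kg → Class 6.1 (Toxic).
Class 8 net quantity: (two 2.15 L containers = 4.3 L) + 4 L = 8.3 L.
8.3 L ≤ 10 L (passenger aircraft limit, Class 8) — within limit.
Class 6.1 quantity: three 37 g packs = 111 g.
That is within the Class 6.1 passenger aircraft limit of 200 g.
The segregation rule (Class 8 with Class 2.2) does not apply to Class 8 with Class 6.1.
Every hazard class is within its passenger aircraft limit and no segregation rule is violated.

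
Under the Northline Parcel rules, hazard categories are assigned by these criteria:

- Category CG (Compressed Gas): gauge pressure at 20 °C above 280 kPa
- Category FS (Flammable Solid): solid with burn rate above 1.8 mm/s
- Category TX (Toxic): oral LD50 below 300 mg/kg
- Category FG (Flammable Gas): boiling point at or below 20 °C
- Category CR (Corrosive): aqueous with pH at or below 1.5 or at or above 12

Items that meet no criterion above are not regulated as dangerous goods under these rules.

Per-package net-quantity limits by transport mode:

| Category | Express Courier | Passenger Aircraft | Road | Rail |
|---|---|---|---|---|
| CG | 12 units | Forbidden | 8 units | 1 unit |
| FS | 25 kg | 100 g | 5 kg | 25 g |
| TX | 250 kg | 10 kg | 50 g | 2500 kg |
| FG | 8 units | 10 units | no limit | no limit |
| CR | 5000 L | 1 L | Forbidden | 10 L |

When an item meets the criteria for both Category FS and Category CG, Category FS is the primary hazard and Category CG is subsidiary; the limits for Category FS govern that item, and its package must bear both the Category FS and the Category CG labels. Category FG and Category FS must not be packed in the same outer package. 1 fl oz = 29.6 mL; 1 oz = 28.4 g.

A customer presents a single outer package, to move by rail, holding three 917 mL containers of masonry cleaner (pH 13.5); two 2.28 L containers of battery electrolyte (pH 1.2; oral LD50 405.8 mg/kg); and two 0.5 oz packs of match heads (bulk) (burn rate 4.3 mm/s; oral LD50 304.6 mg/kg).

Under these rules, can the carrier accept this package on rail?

Masonry cleaner: pH 13.5 ≥ 12 → Category CR (Corrosive).
pH 1.2 meets the Category CR criterion (Corrosive), so the battery electrolyte is Category CR.
Match heads (bulk): burn rate 4.3 mm/s > 1.8 mm/s → Category FS (Flammable Solid).
Category FS quantity: two 0.5 oz packs = 28.4 g.
28.4 g > 25 g (rail limit, Category FS) — over the limit.
Total Category CR: (three 917 mL containers = 2.751 L) + (two 2.28 L containers = 4.56 L) = 7.311 L.
That is within the Category CR rail limit of 10 L.
The segregation rule (Category FG with Category FS) does not apply to Category FS with Category CR.

No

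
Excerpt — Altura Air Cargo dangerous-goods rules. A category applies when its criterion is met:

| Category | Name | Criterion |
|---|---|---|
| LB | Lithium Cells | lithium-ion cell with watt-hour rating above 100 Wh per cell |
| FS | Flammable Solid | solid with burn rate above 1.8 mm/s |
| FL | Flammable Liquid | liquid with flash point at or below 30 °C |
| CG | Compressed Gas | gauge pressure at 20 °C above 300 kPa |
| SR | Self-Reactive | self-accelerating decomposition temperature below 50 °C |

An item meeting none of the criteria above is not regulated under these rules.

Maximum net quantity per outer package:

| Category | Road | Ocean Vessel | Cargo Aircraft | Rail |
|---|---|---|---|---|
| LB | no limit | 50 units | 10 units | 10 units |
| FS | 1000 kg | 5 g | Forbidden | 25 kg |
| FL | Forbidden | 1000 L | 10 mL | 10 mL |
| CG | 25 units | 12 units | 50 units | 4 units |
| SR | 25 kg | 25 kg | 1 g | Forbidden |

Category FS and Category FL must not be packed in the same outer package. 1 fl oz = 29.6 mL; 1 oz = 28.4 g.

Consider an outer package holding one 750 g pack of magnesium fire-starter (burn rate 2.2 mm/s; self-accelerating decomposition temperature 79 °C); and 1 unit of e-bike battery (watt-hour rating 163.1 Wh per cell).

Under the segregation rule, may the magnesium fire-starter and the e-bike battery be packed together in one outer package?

The magnesium fire-starter has burn rate 2.2 mm/s, which is > 1.8 mm/s, so it is Category FS (Flammable Solid).
Watt-hour rating 163.1 Wh per cell meets the Category LB criterion (Lithium Cells), so the e-bike battery is Category LB.
No segregation rule bars Category FS with Category LB.

Yes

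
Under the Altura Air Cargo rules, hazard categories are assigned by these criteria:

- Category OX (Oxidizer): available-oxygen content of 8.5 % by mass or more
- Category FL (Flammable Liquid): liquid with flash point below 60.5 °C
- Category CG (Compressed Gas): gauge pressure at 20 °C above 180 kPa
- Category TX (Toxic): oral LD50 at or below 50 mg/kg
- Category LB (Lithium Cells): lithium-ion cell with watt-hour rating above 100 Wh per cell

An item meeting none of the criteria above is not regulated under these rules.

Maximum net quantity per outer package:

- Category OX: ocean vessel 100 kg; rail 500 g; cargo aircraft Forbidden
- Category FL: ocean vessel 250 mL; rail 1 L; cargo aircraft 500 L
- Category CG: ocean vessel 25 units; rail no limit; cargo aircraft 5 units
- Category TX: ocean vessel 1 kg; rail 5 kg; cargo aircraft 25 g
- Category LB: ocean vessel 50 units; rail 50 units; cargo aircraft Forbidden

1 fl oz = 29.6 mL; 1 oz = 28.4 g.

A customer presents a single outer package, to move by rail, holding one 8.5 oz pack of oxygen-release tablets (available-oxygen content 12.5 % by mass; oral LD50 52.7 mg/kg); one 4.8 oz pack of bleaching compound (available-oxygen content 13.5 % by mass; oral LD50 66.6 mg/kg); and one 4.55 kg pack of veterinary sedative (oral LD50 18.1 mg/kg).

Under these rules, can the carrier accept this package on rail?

Oxygen-release tablets: available-oxygen content 12.5 % by mass ≥ 8.5 % by mass → Category OX (Oxidizer).
Bleaching compound: available-oxygen content 13.5 % by mass ≥ 8.5 % by mass → Category OX (Oxidizer).
Oral LD50 18.1 mg/kg meets the Category TX criterion (Toxic), so the veterinary sedative is Category TX.
Category OX net quantity: (one 8.5 oz pack = 241.4 g) + (one 4.8 oz pack = 136.32 g) = 377.72 g.
377.72 g is within the rail limit of 500 g for Category OX.
Category TX quantity: 4.55 kg.
4.55 kg is within the rail limit of 5 kg for Category TX.
Every hazard category is within its rail limit and no segregation rule is violated.

Yes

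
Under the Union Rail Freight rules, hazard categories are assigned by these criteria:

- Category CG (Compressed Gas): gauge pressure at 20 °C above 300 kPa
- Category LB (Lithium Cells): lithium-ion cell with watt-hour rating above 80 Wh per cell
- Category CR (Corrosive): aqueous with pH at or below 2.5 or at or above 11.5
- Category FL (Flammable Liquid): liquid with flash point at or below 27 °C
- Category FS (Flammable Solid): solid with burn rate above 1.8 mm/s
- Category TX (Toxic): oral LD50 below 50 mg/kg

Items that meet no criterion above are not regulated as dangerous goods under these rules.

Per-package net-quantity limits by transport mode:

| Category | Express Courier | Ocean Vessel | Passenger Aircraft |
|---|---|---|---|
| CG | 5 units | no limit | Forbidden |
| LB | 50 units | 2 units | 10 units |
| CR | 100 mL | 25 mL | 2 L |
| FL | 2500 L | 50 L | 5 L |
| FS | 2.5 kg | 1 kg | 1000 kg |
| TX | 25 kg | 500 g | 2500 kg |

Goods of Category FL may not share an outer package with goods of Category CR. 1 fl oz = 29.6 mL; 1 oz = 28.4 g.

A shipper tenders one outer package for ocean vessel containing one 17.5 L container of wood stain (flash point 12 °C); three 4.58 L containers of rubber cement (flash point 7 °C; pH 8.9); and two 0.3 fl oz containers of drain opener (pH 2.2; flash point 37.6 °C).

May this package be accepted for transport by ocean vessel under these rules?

No

Flash point 12 °C meets the Category FL criterion (Flammable Liquid), so the wood stain is Category FL.
Rubber cement: flash point 7 °C ≤ 27 °C → Category FL (Flammable Liquid).
The drain opener has pH 2.2, which is ≤ 2.5, so it is Category CR (Corrosive).
Total Category FL: 17.5 L + (three 4.58 L containers = 13.74 L) = 31.24 L.
That is within the Category FL ocean vessel limit of 50 L.
Category CR quantity: two 0.3 fl oz containers = 17.76 mL.
17.76 mL ≤ 25 mL (ocean vessel limit, Category CR) — within limit.
Category FL and Category CR may not share an outer package.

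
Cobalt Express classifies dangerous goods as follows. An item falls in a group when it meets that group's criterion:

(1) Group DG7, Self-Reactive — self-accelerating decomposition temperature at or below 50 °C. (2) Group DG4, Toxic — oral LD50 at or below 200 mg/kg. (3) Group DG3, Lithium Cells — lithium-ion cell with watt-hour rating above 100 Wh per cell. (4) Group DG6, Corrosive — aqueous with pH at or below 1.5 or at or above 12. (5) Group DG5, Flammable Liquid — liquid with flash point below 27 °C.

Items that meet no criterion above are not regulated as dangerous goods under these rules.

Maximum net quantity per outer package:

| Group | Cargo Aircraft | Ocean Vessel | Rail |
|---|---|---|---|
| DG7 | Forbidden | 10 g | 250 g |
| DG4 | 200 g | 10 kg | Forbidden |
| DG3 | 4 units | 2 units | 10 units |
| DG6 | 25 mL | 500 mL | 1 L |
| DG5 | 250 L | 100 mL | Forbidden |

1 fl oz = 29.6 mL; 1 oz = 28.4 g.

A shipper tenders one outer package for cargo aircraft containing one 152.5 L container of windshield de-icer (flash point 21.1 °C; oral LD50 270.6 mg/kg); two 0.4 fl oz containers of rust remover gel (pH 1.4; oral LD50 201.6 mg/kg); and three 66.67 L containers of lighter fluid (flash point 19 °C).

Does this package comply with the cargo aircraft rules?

No

The windshield de-icer has flash point 21.1 °C, which is < 27 °C, so it is Group DG5 (Flammable Liquid).
With pH 1.4 (≤ 1.5), the rust remover gel falls in Group DG6.
Flash point 19 °C meets the Group DG5 criterion (Flammable Liquid), so the lighter fluid is Group DG5.
Total Group DG5: 152.5 L + (three 66.67 L containers = 200.01 L) = 352.51 L.
352.51 L exceeds the cargo aircraft limit of 250 L for Group DG5.
Group DG6 quantity: two 0.4 fl oz containers = 23.68 mL.
That is within the Group DG6 cargo aircraft limit of 25 mL.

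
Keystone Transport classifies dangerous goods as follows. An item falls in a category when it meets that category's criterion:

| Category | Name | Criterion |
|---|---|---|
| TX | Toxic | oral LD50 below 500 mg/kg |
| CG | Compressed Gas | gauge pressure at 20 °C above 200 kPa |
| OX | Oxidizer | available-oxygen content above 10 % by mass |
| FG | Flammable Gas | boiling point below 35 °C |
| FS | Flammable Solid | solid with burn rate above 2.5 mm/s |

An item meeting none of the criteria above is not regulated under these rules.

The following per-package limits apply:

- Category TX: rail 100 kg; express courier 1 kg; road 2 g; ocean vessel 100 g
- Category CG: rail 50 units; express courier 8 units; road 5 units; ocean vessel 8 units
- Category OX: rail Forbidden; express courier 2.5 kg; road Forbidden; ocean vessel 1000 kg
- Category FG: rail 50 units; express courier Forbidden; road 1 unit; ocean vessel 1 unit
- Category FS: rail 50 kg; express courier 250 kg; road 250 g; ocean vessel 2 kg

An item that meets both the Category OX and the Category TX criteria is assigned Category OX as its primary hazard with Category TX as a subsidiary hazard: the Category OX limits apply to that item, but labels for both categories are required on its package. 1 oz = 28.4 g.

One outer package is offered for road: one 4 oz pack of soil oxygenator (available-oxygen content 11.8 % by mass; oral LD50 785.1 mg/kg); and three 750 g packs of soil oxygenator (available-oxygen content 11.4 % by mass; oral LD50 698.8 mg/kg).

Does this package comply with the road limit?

Soil oxygenator: available-oxygen content 11.8 % by mass > 10 % by mass → Category OX (Oxidizer).
Available-oxygen content 11.4 % by mass meets the Category OX criterion (Oxidizer), so the soil oxygenator is Category OX.
Category OX net quantity: (one 4 oz pack = 113.6 g) + (three 750 g packs = 2.25 kg) = 2363.6 g.
Category OX is Forbidden by road.

No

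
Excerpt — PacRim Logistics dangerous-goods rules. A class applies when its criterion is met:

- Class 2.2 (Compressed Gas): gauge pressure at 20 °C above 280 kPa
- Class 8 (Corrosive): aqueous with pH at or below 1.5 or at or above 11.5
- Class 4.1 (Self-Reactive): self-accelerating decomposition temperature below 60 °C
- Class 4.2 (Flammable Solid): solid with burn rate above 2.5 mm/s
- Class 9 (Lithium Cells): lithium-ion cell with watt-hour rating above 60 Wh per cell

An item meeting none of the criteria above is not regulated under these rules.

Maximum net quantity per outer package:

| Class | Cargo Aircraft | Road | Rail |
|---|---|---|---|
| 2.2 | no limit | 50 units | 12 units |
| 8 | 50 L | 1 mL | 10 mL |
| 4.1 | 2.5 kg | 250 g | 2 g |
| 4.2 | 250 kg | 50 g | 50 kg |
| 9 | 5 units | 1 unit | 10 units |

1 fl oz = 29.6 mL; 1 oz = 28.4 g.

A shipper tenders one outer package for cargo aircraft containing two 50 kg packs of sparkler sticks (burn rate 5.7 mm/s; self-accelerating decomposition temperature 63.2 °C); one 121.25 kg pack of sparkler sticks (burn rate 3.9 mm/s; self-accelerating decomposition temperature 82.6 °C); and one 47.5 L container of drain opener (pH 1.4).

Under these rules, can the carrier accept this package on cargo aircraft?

Yes

With burn rate 5.7 mm/s (> 2.5 mm/s), the sparkler sticks fall in Class 4.2.
Sparkler sticks: burn rate 3.9 mm/s > 2.5 mm/s → Class 4.2 (Flammable Solid).
The drain opener has pH 1.4, which is ≤ 1.5, so it is Class 8 (Corrosive).
Class 4.2 net quantity: (two 50 kg packs = 100 kg) + 121.25 kg = 221.25 kg.
221.25 kg ≤ 250 kg (cargo aircraft limit, Class 4.2) — within limit.
Class 8 quantity: 47.5 L.
47.5 L is within the cargo aircraft limit of 50 L for Class 8.
Every hazard class is within its cargo aircraft limit and no segregation rule is violated.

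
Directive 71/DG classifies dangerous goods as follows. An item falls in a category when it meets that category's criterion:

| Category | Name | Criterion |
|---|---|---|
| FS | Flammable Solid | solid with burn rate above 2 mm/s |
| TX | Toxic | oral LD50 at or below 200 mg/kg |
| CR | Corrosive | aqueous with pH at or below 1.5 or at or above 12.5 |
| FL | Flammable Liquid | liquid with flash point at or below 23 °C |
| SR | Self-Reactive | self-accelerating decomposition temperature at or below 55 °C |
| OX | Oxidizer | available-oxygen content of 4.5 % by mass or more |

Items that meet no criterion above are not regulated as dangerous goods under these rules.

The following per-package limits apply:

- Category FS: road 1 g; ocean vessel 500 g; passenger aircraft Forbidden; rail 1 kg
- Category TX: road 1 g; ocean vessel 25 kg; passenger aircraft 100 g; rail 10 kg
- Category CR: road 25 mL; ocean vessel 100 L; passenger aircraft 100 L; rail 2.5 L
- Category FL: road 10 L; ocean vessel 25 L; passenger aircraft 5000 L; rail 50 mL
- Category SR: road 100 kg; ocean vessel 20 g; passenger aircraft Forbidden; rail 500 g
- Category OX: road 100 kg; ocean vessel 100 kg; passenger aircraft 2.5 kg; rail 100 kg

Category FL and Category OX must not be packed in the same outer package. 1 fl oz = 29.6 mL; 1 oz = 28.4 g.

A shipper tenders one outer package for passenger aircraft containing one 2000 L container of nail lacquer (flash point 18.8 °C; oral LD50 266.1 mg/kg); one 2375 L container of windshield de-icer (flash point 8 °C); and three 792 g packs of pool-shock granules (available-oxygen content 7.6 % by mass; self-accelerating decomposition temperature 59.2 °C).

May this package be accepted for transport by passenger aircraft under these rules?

With flash point 18.8 °C (≤ 23 °C), the nail lacquer falls in Category FL.
Flash point 8 °C meets the Category FL criterion (Flammable Liquid), so the windshield de-icer is Category FL.
Available-oxygen content 7.6 % by mass meets the Category OX criterion (Oxidizer), so the pool-shock granules are Category OX.
Total Category FL: 2000 L + 2375 L = 4375 L.
4375 L ≤ 5000 L (passenger aircraft limit, Category FL) — within limit.
Category OX quantity: three 792 g packs = 2.376 kg.
That is within the Category OX passenger aircraft limit of 2.5 kg.
Category FL and Category OX may not share an outer package.

No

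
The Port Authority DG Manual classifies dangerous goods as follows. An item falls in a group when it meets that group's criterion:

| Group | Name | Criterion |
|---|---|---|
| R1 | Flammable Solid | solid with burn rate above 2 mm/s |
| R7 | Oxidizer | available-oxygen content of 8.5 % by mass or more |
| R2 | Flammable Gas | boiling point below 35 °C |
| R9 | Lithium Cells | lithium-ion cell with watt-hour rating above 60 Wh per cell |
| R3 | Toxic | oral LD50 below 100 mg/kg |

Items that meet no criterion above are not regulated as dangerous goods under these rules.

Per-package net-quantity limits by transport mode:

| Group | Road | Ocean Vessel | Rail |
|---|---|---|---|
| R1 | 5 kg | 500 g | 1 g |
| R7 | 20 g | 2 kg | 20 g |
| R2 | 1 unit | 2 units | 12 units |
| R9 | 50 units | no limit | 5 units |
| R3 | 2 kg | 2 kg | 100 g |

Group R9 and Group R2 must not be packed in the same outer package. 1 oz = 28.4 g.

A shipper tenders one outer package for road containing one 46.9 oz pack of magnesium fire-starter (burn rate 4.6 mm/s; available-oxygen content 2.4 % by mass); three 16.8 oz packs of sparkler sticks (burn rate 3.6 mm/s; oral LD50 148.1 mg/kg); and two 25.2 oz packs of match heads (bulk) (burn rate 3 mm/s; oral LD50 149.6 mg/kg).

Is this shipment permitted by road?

Burn rate 4.6 mm/s meets the Group R1 criterion (Flammable Solid), so the magnesium fire-starter is Group R1.
Burn rate 3.6 mm/s meets the Group R1 criterion (Flammable Solid), so the sparkler sticks are Group R1.
Burn rate 3 mm/s meets the Group R1 criterion (Flammable Solid), so the match heads (bulk) are Group R1.
Total Group R1: (one 46.9 oz pack = 1331.96 g) + (three 16.8 oz packs = 1431.36 g) + (two 25.2 oz packs = 1431.36 g) = 4194.68 g.
4194.68 g is within the road limit of 5 kg for Group R1.

Yes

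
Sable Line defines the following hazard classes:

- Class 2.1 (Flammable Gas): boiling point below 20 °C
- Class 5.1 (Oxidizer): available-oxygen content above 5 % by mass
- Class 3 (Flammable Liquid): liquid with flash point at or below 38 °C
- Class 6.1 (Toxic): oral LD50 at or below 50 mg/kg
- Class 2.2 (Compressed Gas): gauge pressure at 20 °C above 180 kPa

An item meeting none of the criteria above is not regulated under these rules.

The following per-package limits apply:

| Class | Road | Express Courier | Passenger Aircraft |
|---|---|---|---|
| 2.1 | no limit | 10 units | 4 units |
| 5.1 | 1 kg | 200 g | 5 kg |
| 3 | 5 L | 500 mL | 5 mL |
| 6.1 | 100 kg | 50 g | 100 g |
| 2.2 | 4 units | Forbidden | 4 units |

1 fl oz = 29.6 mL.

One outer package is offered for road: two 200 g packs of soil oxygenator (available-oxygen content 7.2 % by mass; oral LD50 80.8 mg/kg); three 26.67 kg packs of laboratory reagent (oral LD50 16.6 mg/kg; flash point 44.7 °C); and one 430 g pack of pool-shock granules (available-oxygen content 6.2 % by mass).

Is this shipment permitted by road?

Yes

With available-oxygen content 7.2 % by mass (> 5 % by mass), the soil oxygenator falls in Class 5.1.
Laboratory reagent: oral LD50 16.6 mg/kg ≤ 50 mg/kg → Class 6.1 (Toxic).
With available-oxygen content 6.2 % by mass (> 5 % by mass), the pool-shock granules fall in Class 5.1.
Class 6.1 quantity: three 26.67 kg packs = 80.01 kg.
That is within the Class 6.1 road limit of 100 kg.
Class 5.1 net quantity: (two 200 g packs = 400 g) + 430 g = 830 g.
830 g ≤ 1 kg (road limit, Class 5.1) — within limit.
Every hazard class is within its road limit and no segregation rule is violated.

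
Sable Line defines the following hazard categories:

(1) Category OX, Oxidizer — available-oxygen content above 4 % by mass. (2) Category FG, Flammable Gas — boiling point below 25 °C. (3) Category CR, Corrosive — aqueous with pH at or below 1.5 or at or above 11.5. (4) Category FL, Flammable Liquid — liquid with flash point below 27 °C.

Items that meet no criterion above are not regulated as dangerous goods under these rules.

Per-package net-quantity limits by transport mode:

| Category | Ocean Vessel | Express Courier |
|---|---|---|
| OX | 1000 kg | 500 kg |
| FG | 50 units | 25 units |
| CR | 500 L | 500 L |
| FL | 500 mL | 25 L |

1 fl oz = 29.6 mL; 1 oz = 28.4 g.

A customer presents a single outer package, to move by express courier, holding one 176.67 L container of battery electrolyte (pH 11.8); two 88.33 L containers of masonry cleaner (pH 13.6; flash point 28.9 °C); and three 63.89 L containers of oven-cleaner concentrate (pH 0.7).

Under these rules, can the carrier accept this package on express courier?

pH 11.8 meets the Category CR criterion (Corrosive), so the battery electrolyte is Category CR.
With pH 13.6 (≥ 11.5), the masonry cleaner falls in Category CR.
Oven-cleaner concentrate: pH 0.7 ≤ 1.5 → Category CR (Corrosive).
Category CR net quantity: 176.67 L + (two 88.33 L containers = 176.66 L) + (three 63.89 L containers = 191.67 L) = 545 L.
545 L > 500 L (express courier limit, Category CR) — over the limit.

No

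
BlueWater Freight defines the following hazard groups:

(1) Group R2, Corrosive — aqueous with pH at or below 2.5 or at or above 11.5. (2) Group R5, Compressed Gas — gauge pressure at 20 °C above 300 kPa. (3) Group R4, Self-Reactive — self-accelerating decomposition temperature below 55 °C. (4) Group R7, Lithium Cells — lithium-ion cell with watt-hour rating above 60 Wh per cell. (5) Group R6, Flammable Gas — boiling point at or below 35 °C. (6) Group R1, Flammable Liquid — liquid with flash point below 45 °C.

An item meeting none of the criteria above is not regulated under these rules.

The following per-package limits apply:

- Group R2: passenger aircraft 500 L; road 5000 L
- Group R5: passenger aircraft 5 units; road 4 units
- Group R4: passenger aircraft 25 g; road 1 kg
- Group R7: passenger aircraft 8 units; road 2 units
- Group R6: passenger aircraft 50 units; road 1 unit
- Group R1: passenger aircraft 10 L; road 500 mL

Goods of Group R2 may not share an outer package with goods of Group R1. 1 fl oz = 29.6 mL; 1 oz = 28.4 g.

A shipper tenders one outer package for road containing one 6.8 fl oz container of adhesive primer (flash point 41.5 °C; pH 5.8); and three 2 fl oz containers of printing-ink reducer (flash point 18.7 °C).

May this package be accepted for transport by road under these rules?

With flash point 41.5 °C (< 45 °C), the adhesive primer falls in Group R1.
Flash point 18.7 °C meets the Group R1 criterion (Flammable Liquid), so the printing-ink reducer is Group R1.
Group R1 net quantity: (one 6.8 fl oz container = 201.28 mL) + (three 2 fl oz containers = 177.6 mL) = 378.88 mL.
378.88 mL ≤ 500 mL (road limit, Group R1) — within limit.

Yes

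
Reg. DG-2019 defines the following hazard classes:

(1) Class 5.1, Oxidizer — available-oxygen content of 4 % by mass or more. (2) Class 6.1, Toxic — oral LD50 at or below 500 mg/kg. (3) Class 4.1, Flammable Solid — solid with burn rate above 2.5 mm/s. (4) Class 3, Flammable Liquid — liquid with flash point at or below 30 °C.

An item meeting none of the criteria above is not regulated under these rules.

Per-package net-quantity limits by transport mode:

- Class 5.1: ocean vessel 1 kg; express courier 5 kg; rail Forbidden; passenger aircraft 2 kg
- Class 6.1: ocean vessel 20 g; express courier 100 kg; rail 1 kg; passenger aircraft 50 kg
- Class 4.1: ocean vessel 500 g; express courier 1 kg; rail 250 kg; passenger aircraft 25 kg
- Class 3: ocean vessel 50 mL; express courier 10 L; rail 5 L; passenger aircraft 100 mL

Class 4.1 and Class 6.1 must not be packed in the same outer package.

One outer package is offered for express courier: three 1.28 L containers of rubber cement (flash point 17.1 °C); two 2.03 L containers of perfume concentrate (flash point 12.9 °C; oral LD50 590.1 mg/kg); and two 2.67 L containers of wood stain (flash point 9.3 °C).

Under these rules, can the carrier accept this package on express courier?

No

With flash point 17.1 °C (≤ 30 °C), the rubber cement falls in Class 3.
Perfume concentrate: flash point 12.9 °C ≤ 30 °C → Class 3 (Flammable Liquid).
Wood stain: flash point 9.3 °C ≤ 30 °C → Class 3 (Flammable Liquid).
Total Class 3: (three 1.28 L containers = 3.84 L) + (two 2.03 L containers = 4.06 L) + (two 2.67 L containers = 5.34 L) = 13.24 L.
13.24 L exceeds the express courier limit of 10 L for Class 3.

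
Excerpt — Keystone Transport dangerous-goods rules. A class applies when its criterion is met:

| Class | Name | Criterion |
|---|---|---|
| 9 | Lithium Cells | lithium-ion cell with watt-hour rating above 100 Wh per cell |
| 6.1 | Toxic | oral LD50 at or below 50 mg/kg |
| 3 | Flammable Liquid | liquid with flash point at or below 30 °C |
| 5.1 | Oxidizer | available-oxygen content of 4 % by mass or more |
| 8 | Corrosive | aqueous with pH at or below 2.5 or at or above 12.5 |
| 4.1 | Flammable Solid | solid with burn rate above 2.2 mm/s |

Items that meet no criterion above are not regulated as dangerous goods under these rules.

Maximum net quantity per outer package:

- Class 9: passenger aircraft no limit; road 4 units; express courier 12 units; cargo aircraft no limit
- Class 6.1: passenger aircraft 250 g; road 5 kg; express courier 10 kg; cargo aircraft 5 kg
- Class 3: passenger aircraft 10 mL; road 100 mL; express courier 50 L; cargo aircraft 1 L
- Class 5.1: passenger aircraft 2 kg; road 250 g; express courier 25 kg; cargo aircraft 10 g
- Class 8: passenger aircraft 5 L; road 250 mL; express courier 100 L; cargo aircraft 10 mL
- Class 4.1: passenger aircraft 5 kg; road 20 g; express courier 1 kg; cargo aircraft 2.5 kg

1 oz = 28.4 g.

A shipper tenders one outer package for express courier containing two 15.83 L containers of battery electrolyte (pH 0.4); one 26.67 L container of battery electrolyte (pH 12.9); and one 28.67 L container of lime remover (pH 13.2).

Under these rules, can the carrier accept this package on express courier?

The battery electrolyte has pH 0.4, which is ≤ 2.5, so it is Class 8 (Corrosive).
pH 12.9 meets the Class 8 criterion (Corrosive), so the battery electrolyte is Class 8.
The lime remover has pH 13.2, which is ≥ 12.5, so it is Class 8 (Corrosive).
Total Class 8: (two 15.83 L containers = 31.66 L) + 26.67 L + 28.67 L = 87 L.
87 L ≤ 100 L (express courier limit, Class 8) — within limit.

Yes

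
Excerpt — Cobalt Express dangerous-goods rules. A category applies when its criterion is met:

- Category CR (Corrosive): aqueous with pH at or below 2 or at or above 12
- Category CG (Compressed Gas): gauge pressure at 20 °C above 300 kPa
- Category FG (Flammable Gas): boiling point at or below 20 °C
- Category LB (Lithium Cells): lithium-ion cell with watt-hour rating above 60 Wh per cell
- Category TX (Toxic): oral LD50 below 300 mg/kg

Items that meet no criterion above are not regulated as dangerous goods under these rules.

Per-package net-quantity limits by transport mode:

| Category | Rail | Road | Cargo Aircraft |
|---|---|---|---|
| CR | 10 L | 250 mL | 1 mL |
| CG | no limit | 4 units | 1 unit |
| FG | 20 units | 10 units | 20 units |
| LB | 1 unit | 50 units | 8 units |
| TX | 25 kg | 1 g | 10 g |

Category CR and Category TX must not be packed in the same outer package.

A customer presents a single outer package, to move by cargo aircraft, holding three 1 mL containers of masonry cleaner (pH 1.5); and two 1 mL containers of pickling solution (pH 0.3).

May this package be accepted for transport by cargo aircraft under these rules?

No

With pH 1.5 (≤ 2), the masonry cleaner falls in Category CR.
pH 0.3 meets the Category CR criterion (Corrosive), so the pickling solution is Category CR.
Category CR net quantity: (three 1 mL containers = 3 mL) + (two 1 mL containers = 2 mL) = 5 mL.
That exceeds the Category CR cargo aircraft limit of 1 mL.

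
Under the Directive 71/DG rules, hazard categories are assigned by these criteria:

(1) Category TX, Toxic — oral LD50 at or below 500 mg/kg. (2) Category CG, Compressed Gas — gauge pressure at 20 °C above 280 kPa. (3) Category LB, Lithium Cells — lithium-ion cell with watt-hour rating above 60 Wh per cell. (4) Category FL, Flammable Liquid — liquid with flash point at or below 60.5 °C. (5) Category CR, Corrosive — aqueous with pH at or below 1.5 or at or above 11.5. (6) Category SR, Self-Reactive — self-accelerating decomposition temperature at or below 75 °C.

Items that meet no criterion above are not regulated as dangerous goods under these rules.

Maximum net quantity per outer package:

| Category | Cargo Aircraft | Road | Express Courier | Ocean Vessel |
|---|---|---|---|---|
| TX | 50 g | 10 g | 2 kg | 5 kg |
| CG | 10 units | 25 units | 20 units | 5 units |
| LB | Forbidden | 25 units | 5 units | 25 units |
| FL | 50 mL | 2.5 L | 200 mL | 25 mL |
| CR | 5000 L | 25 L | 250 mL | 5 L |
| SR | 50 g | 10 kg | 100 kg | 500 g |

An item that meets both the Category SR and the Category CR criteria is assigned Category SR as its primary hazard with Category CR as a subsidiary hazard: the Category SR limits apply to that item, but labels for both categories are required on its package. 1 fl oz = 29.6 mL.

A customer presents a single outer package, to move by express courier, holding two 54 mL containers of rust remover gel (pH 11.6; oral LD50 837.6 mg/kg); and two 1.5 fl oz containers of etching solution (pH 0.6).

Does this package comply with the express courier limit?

Rust remover gel: pH 11.6 ≥ 11.5 → Category CR (Corrosive).
With pH 0.6 (≤ 1.5), the etching solution falls in Category CR.
Category CR net quantity: (two 54 mL containers = 108 mL) + (two 1.5 fl oz containers = 88.8 mL) = 196.8 mL.
196.8 mL ≤ 250 mL (express courier limit, Category CR) — within limit.

Yes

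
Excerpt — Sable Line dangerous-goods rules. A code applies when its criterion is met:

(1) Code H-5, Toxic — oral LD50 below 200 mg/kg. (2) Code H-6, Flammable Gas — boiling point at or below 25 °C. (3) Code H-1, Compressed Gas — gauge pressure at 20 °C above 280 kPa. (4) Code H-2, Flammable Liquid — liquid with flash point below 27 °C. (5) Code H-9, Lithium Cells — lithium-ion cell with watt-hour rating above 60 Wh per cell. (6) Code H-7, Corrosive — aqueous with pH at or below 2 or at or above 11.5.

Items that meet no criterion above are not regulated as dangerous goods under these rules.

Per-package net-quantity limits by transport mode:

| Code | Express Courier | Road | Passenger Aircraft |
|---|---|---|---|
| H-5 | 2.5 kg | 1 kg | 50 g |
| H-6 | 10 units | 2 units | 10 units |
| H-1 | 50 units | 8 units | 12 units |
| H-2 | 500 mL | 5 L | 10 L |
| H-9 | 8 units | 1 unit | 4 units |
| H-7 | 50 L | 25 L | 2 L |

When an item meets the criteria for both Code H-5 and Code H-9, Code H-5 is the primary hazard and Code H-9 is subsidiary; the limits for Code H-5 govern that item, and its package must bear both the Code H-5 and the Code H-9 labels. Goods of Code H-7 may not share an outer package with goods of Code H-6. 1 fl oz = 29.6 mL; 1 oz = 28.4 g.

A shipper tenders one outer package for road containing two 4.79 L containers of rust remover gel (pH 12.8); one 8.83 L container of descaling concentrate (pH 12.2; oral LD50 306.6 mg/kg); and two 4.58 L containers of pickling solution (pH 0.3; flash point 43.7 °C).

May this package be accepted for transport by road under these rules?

Rust remover gel: pH 12.8 ≥ 11.5 → Code H-7 (Corrosive).
pH 12.2 meets the Code H-7 criterion (Corrosive), so the descaling concentrate is Code H-7.
The pickling solution has pH 0.3, which is ≤ 2, so it is Code H-7 (Corrosive).
Code H-7 net quantity: (two 4.79 L containers = 9.58 L) + 8.83 L + (two 4.58 L containers = 9.16 L) = 27.57 L.
27.57 L exceeds the road limit of 25 L for Code H-7.

No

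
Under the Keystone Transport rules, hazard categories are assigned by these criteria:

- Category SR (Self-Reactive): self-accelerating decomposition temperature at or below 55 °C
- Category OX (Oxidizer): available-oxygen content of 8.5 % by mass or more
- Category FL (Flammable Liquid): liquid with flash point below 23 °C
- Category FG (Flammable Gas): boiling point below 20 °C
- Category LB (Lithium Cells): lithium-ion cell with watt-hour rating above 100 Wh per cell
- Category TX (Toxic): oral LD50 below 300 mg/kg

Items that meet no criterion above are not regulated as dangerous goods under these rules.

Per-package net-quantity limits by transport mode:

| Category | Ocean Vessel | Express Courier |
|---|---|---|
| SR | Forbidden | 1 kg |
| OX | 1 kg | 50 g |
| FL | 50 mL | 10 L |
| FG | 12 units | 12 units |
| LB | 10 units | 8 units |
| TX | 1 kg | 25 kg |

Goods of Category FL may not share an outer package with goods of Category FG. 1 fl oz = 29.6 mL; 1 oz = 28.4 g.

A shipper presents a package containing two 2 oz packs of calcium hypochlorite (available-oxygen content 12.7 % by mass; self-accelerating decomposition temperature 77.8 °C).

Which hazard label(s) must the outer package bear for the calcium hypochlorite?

The calcium hypochlorite has available-oxygen content 12.7 % by mass, which is ≥ 8.5 % by mass, so it is Category OX (Oxidizer).
Only the Category OX label is required.

Category OX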